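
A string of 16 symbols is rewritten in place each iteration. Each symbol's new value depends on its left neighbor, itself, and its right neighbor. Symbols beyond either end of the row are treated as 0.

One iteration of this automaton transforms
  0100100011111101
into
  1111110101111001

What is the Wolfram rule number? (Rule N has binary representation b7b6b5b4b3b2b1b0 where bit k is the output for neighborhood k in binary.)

position 9: 111 → 1  (bit 7 = 1)
position 13: 110 → 0  (bit 6 = 0)
position 14: 101 → 0  (bit 5 = 0)
position 2: 100 → 1  (bit 4 = 1)
position 8: 011 → 0  (bit 3 = 0)
position 1: 010 → 1  (bit 2 = 1)
position 0: 001 → 1  (bit 1 = 1)
position 6: 000 → 0  (bit 0 = 0)
bits b7..b0 = 10010110 = 150

150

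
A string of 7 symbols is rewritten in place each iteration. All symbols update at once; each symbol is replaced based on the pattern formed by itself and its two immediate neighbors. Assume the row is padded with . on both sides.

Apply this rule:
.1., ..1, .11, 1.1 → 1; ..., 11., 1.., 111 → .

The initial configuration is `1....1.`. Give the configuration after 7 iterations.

1......

iteration 1: 1...11.
iteration 2: 1..11..
iteration 3: 1.11...
iteration 4: 111....
iteration 5: 1......
iteration 6: 1......  (fixed point — unchanged through iteration 7)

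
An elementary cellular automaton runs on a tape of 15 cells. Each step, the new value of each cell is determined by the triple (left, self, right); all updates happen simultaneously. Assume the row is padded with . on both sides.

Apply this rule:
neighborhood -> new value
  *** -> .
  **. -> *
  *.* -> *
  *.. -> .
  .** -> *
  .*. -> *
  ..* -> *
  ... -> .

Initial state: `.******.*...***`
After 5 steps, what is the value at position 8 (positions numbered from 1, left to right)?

step 1: **....***..**.*
step 2: **...**.*.*****
step 3: **..*******...*
step 4: **.**.....*..**
step 5: *****....**.***
position 8 holds .

.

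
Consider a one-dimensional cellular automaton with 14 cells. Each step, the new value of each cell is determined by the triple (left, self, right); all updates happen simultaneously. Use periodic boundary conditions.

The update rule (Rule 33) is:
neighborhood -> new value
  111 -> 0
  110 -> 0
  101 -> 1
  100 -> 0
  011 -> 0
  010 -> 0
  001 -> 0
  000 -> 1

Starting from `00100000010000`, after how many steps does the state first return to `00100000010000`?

2

step 1: 10001111000111
step 2: 00100000010000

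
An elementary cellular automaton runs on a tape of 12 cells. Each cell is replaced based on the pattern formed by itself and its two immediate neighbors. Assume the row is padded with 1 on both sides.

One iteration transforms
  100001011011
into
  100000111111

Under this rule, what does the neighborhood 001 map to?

At position 4 the neighborhood is 001; the next row has 0 there.

0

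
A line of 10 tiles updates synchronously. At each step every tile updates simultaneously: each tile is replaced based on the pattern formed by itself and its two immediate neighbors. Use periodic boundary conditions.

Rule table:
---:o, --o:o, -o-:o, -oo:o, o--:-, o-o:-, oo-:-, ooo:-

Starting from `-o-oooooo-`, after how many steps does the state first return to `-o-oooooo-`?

step 1: oo-o------
step 2: o--o-ooooo
step 3: --oo-o----
step 4: ooo--o-ooo
step 5: ----oo-o--
step 6: ooooo--o-o
step 7: ------oo-o
step 8: -oooooo--o
step 9: -o------oo
step 10: -o-oooooo-

10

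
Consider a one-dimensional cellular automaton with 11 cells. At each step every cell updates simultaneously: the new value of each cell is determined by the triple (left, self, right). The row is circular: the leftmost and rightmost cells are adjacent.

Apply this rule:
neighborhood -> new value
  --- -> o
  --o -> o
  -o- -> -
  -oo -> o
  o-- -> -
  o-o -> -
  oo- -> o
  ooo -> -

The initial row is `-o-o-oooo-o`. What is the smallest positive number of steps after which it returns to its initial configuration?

5

step 1: -----o--o--
step 2: ooooo--o--o
step 3: ----o-o--oo
step 4: -ooo----ooo
step 5: -o-o-oooo-o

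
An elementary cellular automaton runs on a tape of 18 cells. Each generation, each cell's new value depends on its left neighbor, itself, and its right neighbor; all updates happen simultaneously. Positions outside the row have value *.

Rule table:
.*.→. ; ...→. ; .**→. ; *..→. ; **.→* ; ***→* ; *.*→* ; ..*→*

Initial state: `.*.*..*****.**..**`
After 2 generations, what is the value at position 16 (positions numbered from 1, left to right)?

generation 1: *.*..*.*****.*.*.*
generation 2: **..*.*.*****.*.*.
position 16 holds .

.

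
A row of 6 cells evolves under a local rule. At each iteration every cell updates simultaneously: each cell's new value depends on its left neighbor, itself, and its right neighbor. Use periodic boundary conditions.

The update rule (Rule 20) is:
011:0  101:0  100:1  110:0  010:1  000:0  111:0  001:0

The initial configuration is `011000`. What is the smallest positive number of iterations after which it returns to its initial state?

6

iteration 1: 000100
iteration 2: 000110
iteration 3: 000001
iteration 4: 100001
iteration 5: 010000
iteration 6: 011000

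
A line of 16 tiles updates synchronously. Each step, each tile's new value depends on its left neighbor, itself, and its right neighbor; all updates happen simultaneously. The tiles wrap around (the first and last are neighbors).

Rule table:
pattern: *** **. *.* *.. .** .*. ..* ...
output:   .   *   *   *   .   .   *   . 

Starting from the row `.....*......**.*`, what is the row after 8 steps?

*...*.*....*.**.
.*.*.*.*..*.*.**
*.*.*.*.**.*.*.*
**.*.*.*.**.*.*.
.**.*.*.*.**.*.*
*.**.*.*.*.**.*.
.*.**.*.*.*.**.*
*.*.**.*.*.*.**.

*.*.**.*.*.*.**.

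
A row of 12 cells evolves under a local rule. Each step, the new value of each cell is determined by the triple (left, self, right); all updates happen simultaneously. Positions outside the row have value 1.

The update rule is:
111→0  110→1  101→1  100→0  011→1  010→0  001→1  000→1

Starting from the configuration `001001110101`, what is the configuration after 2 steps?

step 1: 010011011011
step 2: 100111111110

100111111110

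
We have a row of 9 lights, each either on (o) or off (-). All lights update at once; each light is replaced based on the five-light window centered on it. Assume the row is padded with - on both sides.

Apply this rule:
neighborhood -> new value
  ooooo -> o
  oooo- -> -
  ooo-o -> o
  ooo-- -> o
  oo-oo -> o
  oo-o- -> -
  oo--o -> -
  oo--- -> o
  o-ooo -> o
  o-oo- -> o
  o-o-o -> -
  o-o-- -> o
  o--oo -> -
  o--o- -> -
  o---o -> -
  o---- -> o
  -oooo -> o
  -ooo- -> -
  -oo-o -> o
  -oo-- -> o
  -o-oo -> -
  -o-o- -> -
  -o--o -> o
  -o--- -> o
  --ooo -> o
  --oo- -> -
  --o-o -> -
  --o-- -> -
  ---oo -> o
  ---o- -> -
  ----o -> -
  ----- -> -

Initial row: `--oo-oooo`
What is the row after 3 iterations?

iteration 1: -o-oooo-o
iteration 2: ---oo-o-o
iteration 3: --o-o---o

--o-o---o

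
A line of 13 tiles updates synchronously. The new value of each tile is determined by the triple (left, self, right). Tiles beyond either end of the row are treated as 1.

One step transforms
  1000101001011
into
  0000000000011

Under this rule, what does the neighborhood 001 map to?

0

At position 3 the neighborhood is 001; the next row has 0 there.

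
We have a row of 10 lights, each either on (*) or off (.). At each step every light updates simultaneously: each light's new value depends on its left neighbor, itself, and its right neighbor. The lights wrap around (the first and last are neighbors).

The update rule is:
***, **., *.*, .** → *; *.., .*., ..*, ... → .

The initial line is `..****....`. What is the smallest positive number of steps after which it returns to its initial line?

..****....

1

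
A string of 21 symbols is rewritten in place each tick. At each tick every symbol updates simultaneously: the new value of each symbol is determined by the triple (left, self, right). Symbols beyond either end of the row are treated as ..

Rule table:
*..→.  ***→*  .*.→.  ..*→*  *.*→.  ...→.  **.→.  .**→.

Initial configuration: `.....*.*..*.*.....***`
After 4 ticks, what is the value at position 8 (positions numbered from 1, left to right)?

....*....*.......*.*.
...*....*.......*....
..*....*.......*.....
.*....*.......*......
position 8 holds .

.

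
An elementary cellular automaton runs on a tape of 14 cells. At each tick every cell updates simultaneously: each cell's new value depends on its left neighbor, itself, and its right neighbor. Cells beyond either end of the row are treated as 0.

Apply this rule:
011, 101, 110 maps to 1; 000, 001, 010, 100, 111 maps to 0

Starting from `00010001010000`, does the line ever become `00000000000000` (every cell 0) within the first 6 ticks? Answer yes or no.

yes

tick 1: 00000000100000
tick 2: 00000000000000
all cells are 0 at tick 2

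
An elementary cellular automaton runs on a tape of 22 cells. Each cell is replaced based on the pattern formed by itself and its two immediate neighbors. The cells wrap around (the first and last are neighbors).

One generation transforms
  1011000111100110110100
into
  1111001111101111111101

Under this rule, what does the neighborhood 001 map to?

1

At position 6 the neighborhood is 001; the next row has 1 there.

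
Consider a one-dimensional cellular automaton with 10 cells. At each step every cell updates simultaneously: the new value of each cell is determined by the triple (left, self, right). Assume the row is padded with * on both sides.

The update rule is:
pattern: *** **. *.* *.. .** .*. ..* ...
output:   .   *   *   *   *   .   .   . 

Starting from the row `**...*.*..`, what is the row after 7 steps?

step 1: .**...*.*.
step 2: ****...*.*
step 3: ...**...**
step 4: *..***..*.
step 5: **.*.**..*
step 6: .**.****.*
step 7: *****..***

*****..***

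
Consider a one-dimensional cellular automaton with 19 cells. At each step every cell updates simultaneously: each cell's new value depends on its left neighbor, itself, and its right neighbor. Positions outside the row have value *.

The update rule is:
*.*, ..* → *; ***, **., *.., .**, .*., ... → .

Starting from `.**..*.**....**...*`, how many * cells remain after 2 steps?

5

*...*.*.....*....*.
...*.*.....*....*.*
count of *: 5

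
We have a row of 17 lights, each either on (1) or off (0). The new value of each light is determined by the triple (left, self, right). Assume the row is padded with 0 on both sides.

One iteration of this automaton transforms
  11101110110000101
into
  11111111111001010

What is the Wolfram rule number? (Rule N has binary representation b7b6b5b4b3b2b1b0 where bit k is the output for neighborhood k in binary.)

position 1: 111 → 1  (bit 7 = 1)
position 2: 110 → 1  (bit 6 = 1)
position 3: 101 → 1  (bit 5 = 1)
position 10: 100 → 1  (bit 4 = 1)
position 0: 011 → 1  (bit 3 = 1)
position 14: 010 → 0  (bit 2 = 0)
position 13: 001 → 1  (bit 1 = 1)
position 11: 000 → 0  (bit 0 = 0)
bits b7..b0 = 11111010 = 250

250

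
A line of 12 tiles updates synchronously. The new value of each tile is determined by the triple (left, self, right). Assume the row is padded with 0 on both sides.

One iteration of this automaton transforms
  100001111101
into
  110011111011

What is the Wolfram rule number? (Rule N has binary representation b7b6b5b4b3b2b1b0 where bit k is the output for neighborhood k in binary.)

position 6: 111 → 1  (bit 7 = 1)
position 9: 110 → 0  (bit 6 = 0)
position 10: 101 → 1  (bit 5 = 1)
position 1: 100 → 1  (bit 4 = 1)
position 5: 011 → 1  (bit 3 = 1)
position 0: 010 → 1  (bit 2 = 1)
position 4: 001 → 1  (bit 1 = 1)
position 2: 000 → 0  (bit 0 = 0)
bits b7..b0 = 10111110 = 190

190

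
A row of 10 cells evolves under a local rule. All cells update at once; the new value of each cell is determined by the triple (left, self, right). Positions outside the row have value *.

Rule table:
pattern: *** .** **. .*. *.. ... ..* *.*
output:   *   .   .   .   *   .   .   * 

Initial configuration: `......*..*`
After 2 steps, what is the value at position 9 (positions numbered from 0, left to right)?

.

*......*..
.*......*.
position 9 holds .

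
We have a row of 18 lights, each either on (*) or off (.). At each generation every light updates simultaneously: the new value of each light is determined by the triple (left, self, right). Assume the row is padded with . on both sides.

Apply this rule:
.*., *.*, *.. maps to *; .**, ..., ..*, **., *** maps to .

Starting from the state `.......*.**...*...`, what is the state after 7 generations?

.............**..*

.......**..*..**..
.........*.**...*.
.........**..*..**
...........*.**...
...........**..*..
.............*.**.
.............**..*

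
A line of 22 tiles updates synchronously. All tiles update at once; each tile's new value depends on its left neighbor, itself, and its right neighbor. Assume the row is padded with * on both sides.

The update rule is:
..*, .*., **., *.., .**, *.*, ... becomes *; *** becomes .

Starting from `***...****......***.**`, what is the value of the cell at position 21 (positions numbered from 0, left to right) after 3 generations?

generation 1: ..*****..********.***.
generation 2: ***...****......***.**  (repeats generation 0; period 2)
generation 3: ..*****..********.***.
position 21 holds .

.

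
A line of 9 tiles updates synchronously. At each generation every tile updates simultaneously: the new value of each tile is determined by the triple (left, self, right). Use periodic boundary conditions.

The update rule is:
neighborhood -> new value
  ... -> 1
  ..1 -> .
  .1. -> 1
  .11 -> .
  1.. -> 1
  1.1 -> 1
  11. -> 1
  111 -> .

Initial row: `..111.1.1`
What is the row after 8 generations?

...111...

1...11111
111......
..111111.
1......11
111111...
.....111.
1111...11
...111...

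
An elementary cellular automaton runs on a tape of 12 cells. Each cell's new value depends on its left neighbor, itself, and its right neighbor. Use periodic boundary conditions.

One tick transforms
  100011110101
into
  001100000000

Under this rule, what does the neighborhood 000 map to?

At position 2 the neighborhood is 000; the next row has 1 there.

1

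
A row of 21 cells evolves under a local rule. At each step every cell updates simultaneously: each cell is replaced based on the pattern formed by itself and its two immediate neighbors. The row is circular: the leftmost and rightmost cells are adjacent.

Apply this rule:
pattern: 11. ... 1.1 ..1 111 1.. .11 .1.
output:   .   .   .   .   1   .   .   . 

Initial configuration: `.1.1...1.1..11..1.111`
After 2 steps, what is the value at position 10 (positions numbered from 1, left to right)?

step 1: ...................1.
step 2: .....................
position 10 holds .

.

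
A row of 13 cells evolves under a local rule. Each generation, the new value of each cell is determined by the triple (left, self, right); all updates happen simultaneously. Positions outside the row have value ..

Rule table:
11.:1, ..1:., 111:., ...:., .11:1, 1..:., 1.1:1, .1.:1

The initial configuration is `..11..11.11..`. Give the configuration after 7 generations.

..11..1...1..

..11..11111..
..11..1...1..
..11..1...1..  (fixed point — unchanged through generation 7)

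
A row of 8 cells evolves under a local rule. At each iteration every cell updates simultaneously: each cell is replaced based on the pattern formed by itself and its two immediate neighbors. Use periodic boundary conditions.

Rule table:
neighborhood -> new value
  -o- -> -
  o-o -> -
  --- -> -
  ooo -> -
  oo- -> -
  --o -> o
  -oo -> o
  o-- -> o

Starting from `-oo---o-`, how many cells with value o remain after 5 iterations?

oo-o-o-o
-------o
o-----o-
-o---o--
o-o-o-o-
count of o: 4

4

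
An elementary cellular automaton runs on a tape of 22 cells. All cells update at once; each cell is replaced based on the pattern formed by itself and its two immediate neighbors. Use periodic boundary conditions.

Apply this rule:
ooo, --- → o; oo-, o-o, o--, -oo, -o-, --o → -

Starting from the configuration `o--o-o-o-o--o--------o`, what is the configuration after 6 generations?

--------------oooooo--
ooooooooooooo--oooo--o
oooooooooooo----oo----
-oooooooooo--oo----oo-
--oooooooo------oo----
o--oooooo--oooo----ooo

o--oooooo--oooo----ooo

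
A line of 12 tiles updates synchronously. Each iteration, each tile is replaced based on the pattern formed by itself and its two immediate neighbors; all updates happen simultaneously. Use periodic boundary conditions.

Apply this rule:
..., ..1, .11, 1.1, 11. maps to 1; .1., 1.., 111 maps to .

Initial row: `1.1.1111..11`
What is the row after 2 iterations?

11111.1.1111

11.11..1.11.
11111.1.1111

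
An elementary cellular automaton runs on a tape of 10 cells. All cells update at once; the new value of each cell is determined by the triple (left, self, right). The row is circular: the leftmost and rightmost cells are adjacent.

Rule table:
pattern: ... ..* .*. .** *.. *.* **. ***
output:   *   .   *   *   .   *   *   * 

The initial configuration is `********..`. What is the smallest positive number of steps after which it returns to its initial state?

1

step 1: ********..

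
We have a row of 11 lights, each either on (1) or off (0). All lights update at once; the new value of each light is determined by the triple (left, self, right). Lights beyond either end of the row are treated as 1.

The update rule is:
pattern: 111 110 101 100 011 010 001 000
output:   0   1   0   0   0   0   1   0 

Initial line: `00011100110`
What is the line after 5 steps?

00100101010
01001000000
00010000001
00100000010
01000000100

01000000100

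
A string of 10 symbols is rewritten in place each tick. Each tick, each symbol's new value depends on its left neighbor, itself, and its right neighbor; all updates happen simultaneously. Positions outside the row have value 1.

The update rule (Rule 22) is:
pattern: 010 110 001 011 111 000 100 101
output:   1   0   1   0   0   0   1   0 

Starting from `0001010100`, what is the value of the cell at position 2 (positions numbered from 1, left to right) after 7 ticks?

1011010111
0000010000
1000111001
0101000110
0101101000
0100001101
0110010000
position 2 holds 1

1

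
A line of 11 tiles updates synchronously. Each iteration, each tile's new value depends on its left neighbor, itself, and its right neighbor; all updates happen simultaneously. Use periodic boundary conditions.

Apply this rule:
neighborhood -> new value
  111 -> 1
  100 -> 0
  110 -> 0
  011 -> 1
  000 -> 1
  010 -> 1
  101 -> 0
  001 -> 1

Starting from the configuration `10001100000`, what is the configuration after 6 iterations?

00111110011

10111001111
00110011111
01100111110
11001111100
10011111001
00111110011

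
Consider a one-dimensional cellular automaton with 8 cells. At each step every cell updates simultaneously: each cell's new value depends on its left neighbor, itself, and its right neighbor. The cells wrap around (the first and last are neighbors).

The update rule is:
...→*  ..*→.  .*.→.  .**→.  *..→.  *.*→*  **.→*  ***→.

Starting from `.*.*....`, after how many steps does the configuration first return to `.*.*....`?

8

..*..***
.......*
.*****..
.....*.*
.***..*.
...*....
**...***
.*.*....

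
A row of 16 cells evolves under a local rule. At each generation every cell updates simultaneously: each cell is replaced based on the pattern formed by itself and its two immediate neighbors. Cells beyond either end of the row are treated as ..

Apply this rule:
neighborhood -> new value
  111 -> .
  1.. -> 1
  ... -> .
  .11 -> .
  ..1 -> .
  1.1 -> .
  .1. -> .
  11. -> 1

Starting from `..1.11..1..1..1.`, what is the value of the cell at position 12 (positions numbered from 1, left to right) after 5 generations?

.

.....11..1..1..1
......11..1..1..
.......11..1..1.
........11..1..1
.........11..1..
position 12 holds .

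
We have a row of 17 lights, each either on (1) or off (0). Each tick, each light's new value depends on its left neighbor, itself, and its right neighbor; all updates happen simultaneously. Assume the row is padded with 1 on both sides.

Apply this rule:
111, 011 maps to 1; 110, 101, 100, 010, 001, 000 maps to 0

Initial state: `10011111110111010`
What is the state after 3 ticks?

tick 1: 00011111100110000
tick 2: 00011111000100000
tick 3: 00011110000000000

00011110000000000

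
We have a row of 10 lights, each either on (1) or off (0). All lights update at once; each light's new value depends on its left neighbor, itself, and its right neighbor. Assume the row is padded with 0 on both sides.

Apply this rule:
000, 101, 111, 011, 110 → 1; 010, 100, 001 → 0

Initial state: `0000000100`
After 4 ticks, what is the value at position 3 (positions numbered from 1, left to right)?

1

1111110001
1111110100
1111111001
1111111000
position 3 holds 1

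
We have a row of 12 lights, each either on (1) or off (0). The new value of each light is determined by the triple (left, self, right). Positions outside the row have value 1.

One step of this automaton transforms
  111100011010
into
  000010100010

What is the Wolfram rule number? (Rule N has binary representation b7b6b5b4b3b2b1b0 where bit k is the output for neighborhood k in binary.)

position 0: 111 → 0  (bit 7 = 0)
position 3: 110 → 0  (bit 6 = 0)
position 9: 101 → 0  (bit 5 = 0)
position 4: 100 → 1  (bit 4 = 1)
position 7: 011 → 0  (bit 3 = 0)
position 10: 010 → 1  (bit 2 = 1)
position 6: 001 → 1  (bit 1 = 1)
position 5: 000 → 0  (bit 0 = 0)
bits b7..b0 = 00010110 = 22

22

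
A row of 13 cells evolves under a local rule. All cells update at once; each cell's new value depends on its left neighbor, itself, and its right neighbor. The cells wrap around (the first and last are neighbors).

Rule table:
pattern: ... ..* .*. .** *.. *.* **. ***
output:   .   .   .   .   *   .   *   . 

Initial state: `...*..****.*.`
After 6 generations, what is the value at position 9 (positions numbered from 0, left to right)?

....*....*..*
*....*....*..
.*....*....*.
..*....*....*
*..*....*....
.*..*....*...
position 9 holds *

*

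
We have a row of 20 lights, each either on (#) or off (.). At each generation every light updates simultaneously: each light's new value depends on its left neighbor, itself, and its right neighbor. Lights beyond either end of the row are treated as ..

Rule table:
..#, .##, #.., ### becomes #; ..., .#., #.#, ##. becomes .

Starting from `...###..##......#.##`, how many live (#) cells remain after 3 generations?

11

generation 1: ..###.###.#....#..#.
generation 2: .###..##...#..#.##.#
generation 3: ###.###.#.#.##..#...
count of #: 11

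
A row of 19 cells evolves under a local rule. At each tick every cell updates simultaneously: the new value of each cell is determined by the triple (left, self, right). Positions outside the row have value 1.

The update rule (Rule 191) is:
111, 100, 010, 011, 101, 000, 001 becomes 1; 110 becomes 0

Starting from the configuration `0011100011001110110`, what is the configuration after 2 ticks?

1110111101111011011

tick 1: 1111011110111101101
tick 2: 1110111101111011011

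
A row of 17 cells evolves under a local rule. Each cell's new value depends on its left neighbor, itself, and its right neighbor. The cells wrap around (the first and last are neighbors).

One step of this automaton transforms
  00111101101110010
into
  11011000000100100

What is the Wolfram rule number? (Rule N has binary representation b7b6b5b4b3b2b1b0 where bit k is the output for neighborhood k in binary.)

131

position 3: 111 → 1  (bit 7 = 1)
position 5: 110 → 0  (bit 6 = 0)
position 6: 101 → 0  (bit 5 = 0)
position 13: 100 → 0  (bit 4 = 0)
position 2: 011 → 0  (bit 3 = 0)
position 15: 010 → 0  (bit 2 = 0)
position 1: 001 → 1  (bit 1 = 1)
position 0: 000 → 1  (bit 0 = 1)
bits b7..b0 = 10000011 = 131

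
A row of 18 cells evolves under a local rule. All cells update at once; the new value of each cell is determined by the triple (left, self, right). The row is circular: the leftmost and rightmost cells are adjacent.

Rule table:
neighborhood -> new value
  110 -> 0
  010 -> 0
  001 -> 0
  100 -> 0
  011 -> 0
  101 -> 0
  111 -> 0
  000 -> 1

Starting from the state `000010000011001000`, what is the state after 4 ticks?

111000111000000011
000010000011111000
111000111000000011  (repeats tick 1; period 2)
tick 4: 000010000011111000

000010000011111000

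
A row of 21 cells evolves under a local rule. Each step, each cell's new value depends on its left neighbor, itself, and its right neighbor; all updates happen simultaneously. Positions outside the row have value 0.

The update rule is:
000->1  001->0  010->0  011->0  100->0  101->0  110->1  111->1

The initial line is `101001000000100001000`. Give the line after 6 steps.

step 1: 000000011110001100011
step 2: 111111001110100101001
step 3: 011111000110000000000
step 4: 001111010010111111111
step 5: 100111000000011111111
step 6: 000011011111001111111

000011011111001111111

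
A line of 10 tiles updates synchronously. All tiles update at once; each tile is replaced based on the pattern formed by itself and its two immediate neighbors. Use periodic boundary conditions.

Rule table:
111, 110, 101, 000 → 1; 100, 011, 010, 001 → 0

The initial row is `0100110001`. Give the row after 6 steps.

0101000010

step 1: 1000010100
step 2: 0011001000
step 3: 1001000011
step 4: 1000011001
step 5: 1011001000
step 6: 0101000010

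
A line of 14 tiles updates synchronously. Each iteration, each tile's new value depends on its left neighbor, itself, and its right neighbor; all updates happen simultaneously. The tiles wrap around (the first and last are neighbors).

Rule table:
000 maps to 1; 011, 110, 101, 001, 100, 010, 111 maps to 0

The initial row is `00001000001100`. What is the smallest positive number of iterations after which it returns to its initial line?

2

11100011100001
00001000001100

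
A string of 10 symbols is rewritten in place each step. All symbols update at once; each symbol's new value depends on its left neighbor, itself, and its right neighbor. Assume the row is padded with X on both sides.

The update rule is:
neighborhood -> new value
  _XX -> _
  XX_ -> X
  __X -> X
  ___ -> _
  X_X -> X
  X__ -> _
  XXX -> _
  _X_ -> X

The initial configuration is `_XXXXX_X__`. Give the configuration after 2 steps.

X___X__XX_

X____XXX_X
X___X__XX_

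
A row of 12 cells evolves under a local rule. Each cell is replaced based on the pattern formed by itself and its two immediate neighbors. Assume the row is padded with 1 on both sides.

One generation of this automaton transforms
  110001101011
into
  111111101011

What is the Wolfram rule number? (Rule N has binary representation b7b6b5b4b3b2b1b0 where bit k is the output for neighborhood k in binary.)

position 0: 111 → 1  (bit 7 = 1)
position 1: 110 → 1  (bit 6 = 1)
position 7: 101 → 0  (bit 5 = 0)
position 2: 100 → 1  (bit 4 = 1)
position 5: 011 → 1  (bit 3 = 1)
position 8: 010 → 1  (bit 2 = 1)
position 4: 001 → 1  (bit 1 = 1)
position 3: 000 → 1  (bit 0 = 1)
bits b7..b0 = 11011111 = 223

223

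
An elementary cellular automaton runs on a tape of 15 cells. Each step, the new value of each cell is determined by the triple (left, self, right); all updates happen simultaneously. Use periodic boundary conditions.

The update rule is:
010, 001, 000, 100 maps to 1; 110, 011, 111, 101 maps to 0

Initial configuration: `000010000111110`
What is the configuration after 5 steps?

111111111000001
000000000111110
111111111000001  (repeats step 1; period 2)
step 5: 111111111000001

111111111000001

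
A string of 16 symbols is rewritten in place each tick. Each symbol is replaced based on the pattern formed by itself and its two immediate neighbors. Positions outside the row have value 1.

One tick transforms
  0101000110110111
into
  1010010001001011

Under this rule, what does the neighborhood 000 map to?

1

At position 5 the neighborhood is 000; the next row has 1 there.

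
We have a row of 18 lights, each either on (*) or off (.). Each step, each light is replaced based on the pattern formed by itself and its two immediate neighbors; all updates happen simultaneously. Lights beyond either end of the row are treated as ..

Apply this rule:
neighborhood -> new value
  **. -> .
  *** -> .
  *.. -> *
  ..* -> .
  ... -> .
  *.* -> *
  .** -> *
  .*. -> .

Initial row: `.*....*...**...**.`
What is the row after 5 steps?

..*....*..*.*..*.*
...*....*..*.*..*.
....*....*..*.*..*
.....*....*..*.*..
......*....*..*.*.

......*....*..*.*.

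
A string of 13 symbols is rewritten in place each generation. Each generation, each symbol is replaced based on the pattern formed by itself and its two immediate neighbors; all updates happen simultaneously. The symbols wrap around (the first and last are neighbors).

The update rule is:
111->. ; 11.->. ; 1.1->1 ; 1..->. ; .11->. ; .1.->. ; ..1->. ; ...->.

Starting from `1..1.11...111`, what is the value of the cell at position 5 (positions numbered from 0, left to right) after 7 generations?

.

generation 1: ....1........
generation 2: .............
generation 3: .............  (fixed point — unchanged through generation 7)
position 5 holds .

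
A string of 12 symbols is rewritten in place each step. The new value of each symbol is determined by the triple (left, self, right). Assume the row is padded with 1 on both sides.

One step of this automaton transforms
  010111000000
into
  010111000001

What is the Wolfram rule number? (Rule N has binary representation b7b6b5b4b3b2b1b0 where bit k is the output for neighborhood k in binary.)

206

position 4: 111 → 1  (bit 7 = 1)
position 5: 110 → 1  (bit 6 = 1)
position 0: 101 → 0  (bit 5 = 0)
position 6: 100 → 0  (bit 4 = 0)
position 3: 011 → 1  (bit 3 = 1)
position 1: 010 → 1  (bit 2 = 1)
position 11: 001 → 1  (bit 1 = 1)
position 7: 000 → 0  (bit 0 = 0)
bits b7..b0 = 11001110 = 206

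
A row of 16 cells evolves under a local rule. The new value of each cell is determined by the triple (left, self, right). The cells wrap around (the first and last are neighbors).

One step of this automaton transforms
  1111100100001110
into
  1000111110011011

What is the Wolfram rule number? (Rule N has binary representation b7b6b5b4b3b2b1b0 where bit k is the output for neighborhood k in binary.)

126

position 1: 111 → 0  (bit 7 = 0)
position 4: 110 → 1  (bit 6 = 1)
position 15: 101 → 1  (bit 5 = 1)
position 5: 100 → 1  (bit 4 = 1)
position 0: 011 → 1  (bit 3 = 1)
position 7: 010 → 1  (bit 2 = 1)
position 6: 001 → 1  (bit 1 = 1)
position 9: 000 → 0  (bit 0 = 0)
bits b7..b0 = 01111110 = 126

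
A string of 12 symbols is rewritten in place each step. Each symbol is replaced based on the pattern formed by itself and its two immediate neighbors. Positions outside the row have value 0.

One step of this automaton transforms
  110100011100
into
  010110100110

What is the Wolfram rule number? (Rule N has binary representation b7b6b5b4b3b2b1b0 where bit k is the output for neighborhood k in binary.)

86

position 8: 111 → 0  (bit 7 = 0)
position 1: 110 → 1  (bit 6 = 1)
position 2: 101 → 0  (bit 5 = 0)
position 4: 100 → 1  (bit 4 = 1)
position 0: 011 → 0  (bit 3 = 0)
position 3: 010 → 1  (bit 2 = 1)
position 6: 001 → 1  (bit 1 = 1)
position 5: 000 → 0  (bit 0 = 0)
bits b7..b0 = 01010110 = 86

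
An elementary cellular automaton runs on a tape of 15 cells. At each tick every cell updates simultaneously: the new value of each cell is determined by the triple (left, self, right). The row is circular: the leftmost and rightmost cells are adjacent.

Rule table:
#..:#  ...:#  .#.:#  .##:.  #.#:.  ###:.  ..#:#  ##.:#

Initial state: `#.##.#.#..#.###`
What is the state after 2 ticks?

####.#....#####

#..#.#.####....
####.#....#####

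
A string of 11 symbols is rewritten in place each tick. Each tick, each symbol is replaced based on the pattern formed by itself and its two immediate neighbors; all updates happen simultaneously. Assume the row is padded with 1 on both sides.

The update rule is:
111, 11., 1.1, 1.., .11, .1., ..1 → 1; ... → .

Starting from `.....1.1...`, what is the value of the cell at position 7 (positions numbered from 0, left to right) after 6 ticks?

1...11111.1
11.11111111
11111111111
11111111111  (fixed point — unchanged through tick 6)
position 7 holds 1

1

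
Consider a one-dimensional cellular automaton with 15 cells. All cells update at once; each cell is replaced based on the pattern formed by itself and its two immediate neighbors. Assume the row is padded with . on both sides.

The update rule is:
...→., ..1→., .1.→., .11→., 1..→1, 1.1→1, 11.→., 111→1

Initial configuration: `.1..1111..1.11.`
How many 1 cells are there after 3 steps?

step 1: ..1..11.1..1..1
step 2: ...1...1.1..1..
step 3: ....1...1.1..1.
count of 1: 4

4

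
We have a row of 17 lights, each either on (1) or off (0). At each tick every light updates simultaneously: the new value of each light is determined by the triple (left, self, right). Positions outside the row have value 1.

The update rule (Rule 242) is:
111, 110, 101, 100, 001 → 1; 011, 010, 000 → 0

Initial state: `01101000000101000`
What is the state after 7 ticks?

10110100001010101
11011010010101010
11101101101010101
11110110110101010
11111011011010101
11111101101101010
11111110110110101

11111110110110101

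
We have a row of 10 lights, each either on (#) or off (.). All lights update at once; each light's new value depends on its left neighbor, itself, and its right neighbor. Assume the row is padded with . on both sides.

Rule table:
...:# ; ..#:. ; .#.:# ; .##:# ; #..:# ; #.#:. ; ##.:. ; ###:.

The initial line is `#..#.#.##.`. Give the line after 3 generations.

##.#.#.#.#
#..#.#.#.#
##.#.#.#.#

##.#.#.#.#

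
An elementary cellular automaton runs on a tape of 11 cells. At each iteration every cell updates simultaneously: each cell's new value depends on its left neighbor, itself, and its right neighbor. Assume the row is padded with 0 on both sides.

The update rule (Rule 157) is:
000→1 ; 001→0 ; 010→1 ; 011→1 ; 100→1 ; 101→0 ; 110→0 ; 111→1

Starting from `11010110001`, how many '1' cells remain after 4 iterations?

10010101101
11010101001
10010101101  (repeats iteration 1; period 2)
iteration 4: 11010101001
count of 1: 6

6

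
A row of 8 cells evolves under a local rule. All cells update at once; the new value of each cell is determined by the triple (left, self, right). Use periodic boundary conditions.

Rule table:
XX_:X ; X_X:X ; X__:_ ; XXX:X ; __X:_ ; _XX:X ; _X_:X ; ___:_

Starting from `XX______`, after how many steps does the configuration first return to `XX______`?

step 1: XX______

1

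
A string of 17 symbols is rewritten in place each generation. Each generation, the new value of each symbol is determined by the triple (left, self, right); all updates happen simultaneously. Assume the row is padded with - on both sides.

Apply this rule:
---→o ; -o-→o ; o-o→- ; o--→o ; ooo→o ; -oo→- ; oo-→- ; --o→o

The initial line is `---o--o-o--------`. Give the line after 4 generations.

o--o---o---ooo--o

ooooooo-ooooooooo
-ooooo---ooooooo-
o-ooo-ooo-ooooo-o
o--o---o---ooo--o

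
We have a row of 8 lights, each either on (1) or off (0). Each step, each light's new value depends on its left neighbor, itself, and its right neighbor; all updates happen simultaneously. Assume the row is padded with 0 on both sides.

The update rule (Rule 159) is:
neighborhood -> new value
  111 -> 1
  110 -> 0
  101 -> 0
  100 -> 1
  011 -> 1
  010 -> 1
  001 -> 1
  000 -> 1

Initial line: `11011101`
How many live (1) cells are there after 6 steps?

7

10011001
11110111
11100110
11011101  (repeats step 0; period 4)
step 6: 11110111
count of 1: 7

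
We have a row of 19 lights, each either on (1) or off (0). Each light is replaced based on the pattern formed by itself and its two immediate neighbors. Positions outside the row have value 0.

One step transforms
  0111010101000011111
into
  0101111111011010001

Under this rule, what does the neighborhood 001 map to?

0

At position 0 the neighborhood is 001; the next row has 0 there.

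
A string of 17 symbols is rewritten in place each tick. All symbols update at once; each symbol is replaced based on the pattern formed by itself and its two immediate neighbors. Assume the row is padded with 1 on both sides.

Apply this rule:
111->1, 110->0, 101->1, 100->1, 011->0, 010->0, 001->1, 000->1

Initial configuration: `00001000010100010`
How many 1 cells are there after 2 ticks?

11110111101011101
11101011010101010
count of 1: 10

10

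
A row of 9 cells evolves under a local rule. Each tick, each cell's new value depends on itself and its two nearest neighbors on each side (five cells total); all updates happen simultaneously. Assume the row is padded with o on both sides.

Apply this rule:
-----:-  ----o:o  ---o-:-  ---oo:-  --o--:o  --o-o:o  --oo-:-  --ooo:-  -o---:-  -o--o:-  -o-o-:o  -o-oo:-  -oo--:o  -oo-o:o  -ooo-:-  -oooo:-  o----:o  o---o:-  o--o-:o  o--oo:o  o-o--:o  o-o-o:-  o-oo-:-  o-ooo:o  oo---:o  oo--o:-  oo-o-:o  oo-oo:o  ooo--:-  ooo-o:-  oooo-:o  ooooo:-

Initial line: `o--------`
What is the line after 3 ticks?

-oo----o-
o-oooo-o-
-oo-o-o--

-oo-o-o--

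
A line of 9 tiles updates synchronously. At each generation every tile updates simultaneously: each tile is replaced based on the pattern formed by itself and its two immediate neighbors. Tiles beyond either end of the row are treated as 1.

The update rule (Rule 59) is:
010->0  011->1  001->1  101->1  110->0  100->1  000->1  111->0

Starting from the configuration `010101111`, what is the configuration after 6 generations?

001101101

101011000
010110111
101101100
011011011
110110110
001101101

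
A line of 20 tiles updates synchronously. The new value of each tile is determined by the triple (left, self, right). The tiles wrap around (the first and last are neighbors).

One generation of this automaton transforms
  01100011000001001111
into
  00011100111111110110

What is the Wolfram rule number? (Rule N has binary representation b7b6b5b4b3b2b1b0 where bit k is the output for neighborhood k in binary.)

151

position 17: 111 → 1  (bit 7 = 1)
position 2: 110 → 0  (bit 6 = 0)
position 0: 101 → 0  (bit 5 = 0)
position 3: 100 → 1  (bit 4 = 1)
position 1: 011 → 0  (bit 3 = 0)
position 13: 010 → 1  (bit 2 = 1)
position 5: 001 → 1  (bit 1 = 1)
position 4: 000 → 1  (bit 0 = 1)
bits b7..b0 = 10010111 = 151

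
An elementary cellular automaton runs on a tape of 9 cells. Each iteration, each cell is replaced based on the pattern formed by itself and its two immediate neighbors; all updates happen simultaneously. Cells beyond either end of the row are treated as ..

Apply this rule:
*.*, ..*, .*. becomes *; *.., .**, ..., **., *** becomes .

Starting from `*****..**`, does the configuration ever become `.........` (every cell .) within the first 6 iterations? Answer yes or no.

no

......*..
.....**..
....*....
...**....
..*......
.**......
iteration 6 is .**......, still not uniform .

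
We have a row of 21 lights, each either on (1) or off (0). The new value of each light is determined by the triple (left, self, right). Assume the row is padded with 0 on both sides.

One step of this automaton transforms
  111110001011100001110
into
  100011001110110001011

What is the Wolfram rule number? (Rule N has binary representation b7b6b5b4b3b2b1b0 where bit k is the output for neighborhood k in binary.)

124

position 1: 111 → 0  (bit 7 = 0)
position 4: 110 → 1  (bit 6 = 1)
position 9: 101 → 1  (bit 5 = 1)
position 5: 100 → 1  (bit 4 = 1)
position 0: 011 → 1  (bit 3 = 1)
position 8: 010 → 1  (bit 2 = 1)
position 7: 001 → 0  (bit 1 = 0)
position 6: 000 → 0  (bit 0 = 0)
bits b7..b0 = 01111100 = 124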